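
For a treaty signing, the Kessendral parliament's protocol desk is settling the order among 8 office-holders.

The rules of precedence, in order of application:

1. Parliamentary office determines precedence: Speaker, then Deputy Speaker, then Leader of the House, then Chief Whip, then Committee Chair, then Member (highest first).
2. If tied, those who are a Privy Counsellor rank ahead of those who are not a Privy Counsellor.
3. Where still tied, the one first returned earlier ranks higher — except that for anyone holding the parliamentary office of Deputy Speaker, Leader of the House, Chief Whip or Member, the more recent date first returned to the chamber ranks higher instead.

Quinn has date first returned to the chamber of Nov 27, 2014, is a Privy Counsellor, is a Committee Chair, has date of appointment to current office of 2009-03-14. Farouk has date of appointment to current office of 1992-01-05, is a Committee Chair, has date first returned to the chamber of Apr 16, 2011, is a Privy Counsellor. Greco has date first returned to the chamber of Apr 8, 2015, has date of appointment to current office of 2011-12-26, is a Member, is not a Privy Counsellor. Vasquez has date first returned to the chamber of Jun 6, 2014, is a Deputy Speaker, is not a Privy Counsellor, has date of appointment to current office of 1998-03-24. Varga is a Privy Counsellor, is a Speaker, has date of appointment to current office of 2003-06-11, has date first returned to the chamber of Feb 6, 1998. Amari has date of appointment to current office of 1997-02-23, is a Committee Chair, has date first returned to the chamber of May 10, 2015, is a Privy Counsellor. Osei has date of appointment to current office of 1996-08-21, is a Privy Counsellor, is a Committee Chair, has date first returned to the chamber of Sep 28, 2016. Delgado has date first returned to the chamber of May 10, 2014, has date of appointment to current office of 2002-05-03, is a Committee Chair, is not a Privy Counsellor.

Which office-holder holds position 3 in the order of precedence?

By parliamentary office: Varga (Speaker); then Vasquez (Deputy Speaker); then Farouk, Quinn, Amari, Osei and Delgado (Committee Chair); then Greco (Member).
Among Farouk, Quinn, Amari, Osei and Delgado, a Privy Counsellor before not a Privy Counsellor: Farouk, Quinn, Amari and Osei (a Privy Counsellor) before Delgado (not a Privy Counsellor).
Among Farouk, Quinn, Amari and Osei, by date first returned to the chamber (earlier first): Farouk (Apr 16, 2011) before Quinn (Nov 27, 2014) before Amari (May 10, 2015) before Osei (Sep 28, 2016).
Order: Varga, Vasquez, Farouk, Quinn, Amari, Osei, Delgado, Greco.

Farouk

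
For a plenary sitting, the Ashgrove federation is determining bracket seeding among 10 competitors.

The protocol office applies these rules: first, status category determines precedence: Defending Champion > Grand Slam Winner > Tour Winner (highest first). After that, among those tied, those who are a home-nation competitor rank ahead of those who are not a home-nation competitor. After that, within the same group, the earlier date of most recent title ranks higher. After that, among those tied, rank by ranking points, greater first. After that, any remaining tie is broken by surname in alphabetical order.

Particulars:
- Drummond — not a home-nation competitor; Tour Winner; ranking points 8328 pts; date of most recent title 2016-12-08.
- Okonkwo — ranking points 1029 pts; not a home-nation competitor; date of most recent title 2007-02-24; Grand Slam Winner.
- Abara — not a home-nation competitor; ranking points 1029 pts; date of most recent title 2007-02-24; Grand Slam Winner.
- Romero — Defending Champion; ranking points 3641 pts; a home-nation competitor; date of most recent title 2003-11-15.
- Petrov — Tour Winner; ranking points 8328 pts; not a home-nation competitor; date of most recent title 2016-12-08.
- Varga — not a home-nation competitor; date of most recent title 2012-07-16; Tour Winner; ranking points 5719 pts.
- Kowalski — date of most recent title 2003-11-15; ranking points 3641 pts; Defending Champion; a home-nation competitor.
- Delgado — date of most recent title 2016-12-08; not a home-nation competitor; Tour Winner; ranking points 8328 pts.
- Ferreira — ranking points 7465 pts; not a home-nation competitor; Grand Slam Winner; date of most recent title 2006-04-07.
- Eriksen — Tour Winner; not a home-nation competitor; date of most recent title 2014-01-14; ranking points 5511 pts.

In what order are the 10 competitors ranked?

By status category: Kowalski and Romero (Defending Champion); then Ferreira, Abara and Okonkwo (Grand Slam Winner); then Varga, Eriksen, Delgado, Drummond and Petrov (Tour Winner).
Kowalski and Romero are each a home-nation competitor, so the next rule applies.
Kowalski and Romero both have date of most recent title 2003-11-15, so the next rule applies.
Kowalski and Romero both have ranking points 3641 pts, so the next rule applies.
Among Kowalski and Romero, alphabetically by surname: Kowalski before Romero.
Ferreira, Abara and Okonkwo are each not a home-nation competitor, so the next rule applies.
Among Ferreira, Abara and Okonkwo, by date of most recent title (earlier first): Ferreira (2006-04-07) before Abara and Okonkwo (2007-02-24).
Abara and Okonkwo both have ranking points 1029 pts, so the next rule applies.
Among Abara and Okonkwo, alphabetically by surname: Abara before Okonkwo.
Varga, Eriksen, Delgado, Drummond and Petrov are each not a home-nation competitor, so the next rule applies.
Among Varga, Eriksen, Delgado, Drummond and Petrov, by date of most recent title (earlier first): Varga (2012-07-16) before Eriksen (2014-01-14) before Delgado, Drummond and Petrov (2016-12-08).
Delgado, Drummond and Petrov all have ranking points 8328 pts, so the next rule applies.
Among Delgado, Drummond and Petrov, alphabetically by surname: Delgado before Drummond before Petrov.
Full order: Kowalski, Romero, Ferreira, Abara, Okonkwo, Varga, Eriksen, Delgado, Drummond, Petrov.

Kowalski, Romero, Ferreira, Abara, Okonkwo, Varga, Eriksen, Delgado, Drummond, Petrov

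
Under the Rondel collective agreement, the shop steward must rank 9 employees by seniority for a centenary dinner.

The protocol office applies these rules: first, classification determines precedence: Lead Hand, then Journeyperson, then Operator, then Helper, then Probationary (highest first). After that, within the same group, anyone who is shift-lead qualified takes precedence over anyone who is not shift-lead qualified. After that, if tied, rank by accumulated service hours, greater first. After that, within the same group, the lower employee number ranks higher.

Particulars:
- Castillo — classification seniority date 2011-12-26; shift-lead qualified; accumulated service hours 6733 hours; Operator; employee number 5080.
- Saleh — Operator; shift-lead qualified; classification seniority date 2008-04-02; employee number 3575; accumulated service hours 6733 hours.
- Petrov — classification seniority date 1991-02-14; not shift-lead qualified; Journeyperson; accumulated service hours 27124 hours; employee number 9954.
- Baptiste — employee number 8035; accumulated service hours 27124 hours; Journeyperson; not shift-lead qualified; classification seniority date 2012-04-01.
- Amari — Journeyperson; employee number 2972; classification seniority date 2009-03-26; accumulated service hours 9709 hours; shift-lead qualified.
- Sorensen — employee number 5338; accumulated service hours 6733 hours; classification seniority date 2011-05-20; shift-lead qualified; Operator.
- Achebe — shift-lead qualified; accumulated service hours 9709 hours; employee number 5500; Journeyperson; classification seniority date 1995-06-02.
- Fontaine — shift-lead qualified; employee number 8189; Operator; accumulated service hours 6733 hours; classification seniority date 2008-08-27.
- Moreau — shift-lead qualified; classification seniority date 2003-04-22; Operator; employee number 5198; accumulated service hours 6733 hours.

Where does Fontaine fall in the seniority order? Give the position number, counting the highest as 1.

By classification: Amari, Achebe, Baptiste and Petrov (Journeyperson); then Saleh, Castillo, Moreau, Sorensen and Fontaine (Operator).
Among Amari, Achebe, Baptiste and Petrov, shift-lead qualified before not shift-lead qualified: Amari and Achebe (shift-lead qualified) before Baptiste and Petrov (not shift-lead qualified).
Amari and Achebe both have accumulated service hours 9709 hours, so the next rule applies.
Among Amari and Achebe, by employee number (lower first): Amari (2972) before Achebe (5500).
Baptiste and Petrov both have accumulated service hours 27124 hours, so the next rule applies.
Among Baptiste and Petrov, by employee number (lower first): Baptiste (8035) before Petrov (9954).
Saleh, Castillo, Moreau, Sorensen and Fontaine are each shift-lead qualified, so the next rule applies.
Saleh, Castillo, Moreau, Sorensen and Fontaine all have accumulated service hours 6733 hours, so the next rule applies.
Among Saleh, Castillo, Moreau, Sorensen and Fontaine, by employee number (lower first): Saleh (3575) before Castillo (5080) before Moreau (5198) before Sorensen (5338) before Fontaine (8189).
Order: Amari, Achebe, Baptiste, Petrov, Saleh, Castillo, Moreau, Sorensen, Fontaine. So position 9.

9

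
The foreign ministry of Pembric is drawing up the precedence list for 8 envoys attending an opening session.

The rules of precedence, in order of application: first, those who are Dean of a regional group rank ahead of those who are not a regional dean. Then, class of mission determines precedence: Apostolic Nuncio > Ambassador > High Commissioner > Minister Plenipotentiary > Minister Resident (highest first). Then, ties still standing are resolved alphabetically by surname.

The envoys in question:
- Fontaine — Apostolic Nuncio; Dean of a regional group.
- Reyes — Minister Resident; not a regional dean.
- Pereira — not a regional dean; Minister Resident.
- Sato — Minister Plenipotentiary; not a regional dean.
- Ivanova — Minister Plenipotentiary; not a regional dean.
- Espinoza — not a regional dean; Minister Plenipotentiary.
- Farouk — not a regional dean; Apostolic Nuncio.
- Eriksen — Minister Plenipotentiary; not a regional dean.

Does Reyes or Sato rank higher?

By the first rule: Fontaine (Dean of a regional group); then Farouk, Eriksen, Espinoza, Ivanova, Sato, Pereira and Reyes (each not a regional dean).
Among Farouk, Eriksen, Espinoza, Ivanova, Sato, Pereira and Reyes, by class of mission: Farouk (Apostolic Nuncio) before Eriksen, Espinoza, Ivanova and Sato (Minister Plenipotentiary) before Pereira and Reyes (Minister Resident).
Among Eriksen, Espinoza, Ivanova and Sato, alphabetically by surname: Eriksen before Espinoza before Ivanova before Sato.
Among Pereira and Reyes, alphabetically by surname: Pereira before Reyes.
So Sato takes precedence.

Sato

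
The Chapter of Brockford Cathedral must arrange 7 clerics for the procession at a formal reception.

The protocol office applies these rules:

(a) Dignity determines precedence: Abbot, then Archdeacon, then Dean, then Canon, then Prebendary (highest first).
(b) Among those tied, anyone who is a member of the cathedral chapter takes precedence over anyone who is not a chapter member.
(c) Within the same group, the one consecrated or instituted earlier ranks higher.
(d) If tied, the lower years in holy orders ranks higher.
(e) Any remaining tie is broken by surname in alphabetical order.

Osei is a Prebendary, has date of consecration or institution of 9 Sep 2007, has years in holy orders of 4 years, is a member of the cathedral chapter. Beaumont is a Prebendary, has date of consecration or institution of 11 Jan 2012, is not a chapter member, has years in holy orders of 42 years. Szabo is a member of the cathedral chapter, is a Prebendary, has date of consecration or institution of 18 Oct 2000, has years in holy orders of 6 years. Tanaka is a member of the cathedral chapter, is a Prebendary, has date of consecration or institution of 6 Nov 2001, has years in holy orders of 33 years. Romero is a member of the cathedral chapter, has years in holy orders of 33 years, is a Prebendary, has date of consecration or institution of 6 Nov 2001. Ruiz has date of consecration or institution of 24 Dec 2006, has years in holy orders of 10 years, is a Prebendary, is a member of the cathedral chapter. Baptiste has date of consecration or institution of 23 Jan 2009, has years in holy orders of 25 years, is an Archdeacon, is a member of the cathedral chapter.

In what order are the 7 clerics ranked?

By dignity: Baptiste (Archdeacon); then Szabo, Romero, Tanaka, Ruiz, Osei and Beaumont (Prebendary).
Among Szabo, Romero, Tanaka, Ruiz, Osei and Beaumont, a member of the cathedral chapter before not a chapter member: Szabo, Romero, Tanaka, Ruiz and Osei (a member of the cathedral chapter) before Beaumont (not a chapter member).
Among Szabo, Romero, Tanaka, Ruiz and Osei, by date of consecration or institution (earlier first): Szabo (18 Oct 2000) before Romero and Tanaka (6 Nov 2001) before Ruiz (24 Dec 2006) before Osei (9 Sep 2007).
Romero and Tanaka both have years in holy orders 33 years, so the next rule applies.
Among Romero and Tanaka, alphabetically by surname: Romero before Tanaka.
Full order: Baptiste, Szabo, Romero, Tanaka, Ruiz, Osei, Beaumont.

Baptiste, Szabo, Romero, Tanaka, Ruiz, Osei, Beaumont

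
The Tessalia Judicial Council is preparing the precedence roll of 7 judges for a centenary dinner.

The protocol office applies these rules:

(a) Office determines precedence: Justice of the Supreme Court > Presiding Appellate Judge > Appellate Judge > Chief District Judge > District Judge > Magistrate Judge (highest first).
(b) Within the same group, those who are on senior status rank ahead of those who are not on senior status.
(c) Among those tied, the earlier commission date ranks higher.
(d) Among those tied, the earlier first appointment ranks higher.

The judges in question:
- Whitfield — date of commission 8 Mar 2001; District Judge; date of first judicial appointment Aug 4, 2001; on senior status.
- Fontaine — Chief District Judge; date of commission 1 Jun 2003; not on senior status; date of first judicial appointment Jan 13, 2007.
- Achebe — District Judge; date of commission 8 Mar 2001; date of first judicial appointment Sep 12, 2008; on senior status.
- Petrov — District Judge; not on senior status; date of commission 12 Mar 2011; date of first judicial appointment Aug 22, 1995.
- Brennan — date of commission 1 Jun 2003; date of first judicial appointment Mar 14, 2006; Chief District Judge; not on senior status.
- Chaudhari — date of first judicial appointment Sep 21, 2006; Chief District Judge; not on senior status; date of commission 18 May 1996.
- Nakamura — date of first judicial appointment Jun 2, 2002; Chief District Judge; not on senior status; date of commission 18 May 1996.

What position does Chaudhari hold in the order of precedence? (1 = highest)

By office: Nakamura, Chaudhari, Brennan and Fontaine (Chief District Judge); then Whitfield, Achebe and Petrov (District Judge).
Nakamura, Chaudhari, Brennan and Fontaine are each not on senior status, so the next rule applies.
Among Nakamura, Chaudhari, Brennan and Fontaine, by date of commission (earlier first): Nakamura and Chaudhari (18 May 1996) before Brennan and Fontaine (1 Jun 2003).
Among Nakamura and Chaudhari, by date of first judicial appointment (earlier first): Nakamura (Jun 2, 2002) before Chaudhari (Sep 21, 2006).
Among Brennan and Fontaine, by date of first judicial appointment (earlier first): Brennan (Mar 14, 2006) before Fontaine (Jan 13, 2007).
Among Whitfield, Achebe and Petrov, on senior status before not on senior status: Whitfield and Achebe (on senior status) before Petrov (not on senior status).
Whitfield and Achebe both have date of commission 8 Mar 2001, so the next rule applies.
Among Whitfield and Achebe, by date of first judicial appointment (earlier first): Whitfield (Aug 4, 2001) before Achebe (Sep 12, 2008).
Order: Nakamura, Chaudhari, Brennan, Fontaine, Whitfield, Achebe, Petrov. So position 2.

2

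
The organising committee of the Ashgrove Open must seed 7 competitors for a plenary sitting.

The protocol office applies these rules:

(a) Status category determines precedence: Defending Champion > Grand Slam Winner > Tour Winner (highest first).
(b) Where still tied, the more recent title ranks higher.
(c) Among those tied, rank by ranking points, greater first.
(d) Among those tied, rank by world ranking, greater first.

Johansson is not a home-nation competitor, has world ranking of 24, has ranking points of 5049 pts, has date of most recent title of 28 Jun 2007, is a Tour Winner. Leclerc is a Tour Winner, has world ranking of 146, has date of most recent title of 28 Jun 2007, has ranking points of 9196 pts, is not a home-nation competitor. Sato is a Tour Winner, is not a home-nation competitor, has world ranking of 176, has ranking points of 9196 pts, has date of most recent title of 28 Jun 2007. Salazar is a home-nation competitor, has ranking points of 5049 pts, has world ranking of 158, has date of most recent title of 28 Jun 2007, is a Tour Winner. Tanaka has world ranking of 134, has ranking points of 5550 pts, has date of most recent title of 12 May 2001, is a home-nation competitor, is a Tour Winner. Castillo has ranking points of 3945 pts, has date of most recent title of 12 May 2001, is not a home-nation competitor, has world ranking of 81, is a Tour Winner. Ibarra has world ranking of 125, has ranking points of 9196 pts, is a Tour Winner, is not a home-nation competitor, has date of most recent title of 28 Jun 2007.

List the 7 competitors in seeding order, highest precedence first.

Sato, Leclerc, Ibarra, Salazar, Johansson, Tanaka, Castillo

By status category: Sato, Leclerc, Ibarra, Salazar, Johansson, Tanaka and Castillo (Tour Winner).
Among Sato, Leclerc, Ibarra, Salazar, Johansson, Tanaka and Castillo, by date of most recent title (later first): Sato, Leclerc, Ibarra, Salazar and Johansson (28 Jun 2007) before Tanaka and Castillo (12 May 2001).
Among Sato, Leclerc, Ibarra, Salazar and Johansson, by ranking points (higher first): Sato, Leclerc and Ibarra (9196 pts) before Salazar and Johansson (5049 pts).
Among Sato, Leclerc and Ibarra, by world ranking (higher first): Sato (176) before Leclerc (146) before Ibarra (125).
Among Salazar and Johansson, by world ranking (higher first): Salazar (158) before Johansson (24).
Among Tanaka and Castillo, by ranking points (higher first): Tanaka (5550 pts) before Castillo (3945 pts).
Full order: Sato, Leclerc, Ibarra, Salazar, Johansson, Tanaka, Castillo.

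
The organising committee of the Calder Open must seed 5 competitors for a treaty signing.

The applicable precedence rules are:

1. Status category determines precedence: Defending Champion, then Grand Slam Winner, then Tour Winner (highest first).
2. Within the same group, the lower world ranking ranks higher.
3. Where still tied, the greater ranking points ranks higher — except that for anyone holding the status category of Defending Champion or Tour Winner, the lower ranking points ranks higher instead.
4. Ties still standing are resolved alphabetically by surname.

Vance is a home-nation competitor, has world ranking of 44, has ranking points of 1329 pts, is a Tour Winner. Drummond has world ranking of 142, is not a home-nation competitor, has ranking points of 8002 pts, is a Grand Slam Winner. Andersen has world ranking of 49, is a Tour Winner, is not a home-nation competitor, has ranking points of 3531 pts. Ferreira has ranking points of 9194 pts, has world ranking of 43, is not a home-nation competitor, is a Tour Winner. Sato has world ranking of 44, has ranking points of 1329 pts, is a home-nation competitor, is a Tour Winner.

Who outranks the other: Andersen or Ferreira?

By status category: Drummond (Grand Slam Winner); then Ferreira, Sato, Vance and Andersen (Tour Winner).
Among Ferreira, Sato, Vance and Andersen, by world ranking (lower first): Ferreira (43) before Sato and Vance (44) before Andersen (49).
Sato and Vance both have ranking points 1329 pts, so the next rule applies.
Among Sato and Vance, alphabetically by surname: Sato before Vance.
So Ferreira takes precedence.

Ferreira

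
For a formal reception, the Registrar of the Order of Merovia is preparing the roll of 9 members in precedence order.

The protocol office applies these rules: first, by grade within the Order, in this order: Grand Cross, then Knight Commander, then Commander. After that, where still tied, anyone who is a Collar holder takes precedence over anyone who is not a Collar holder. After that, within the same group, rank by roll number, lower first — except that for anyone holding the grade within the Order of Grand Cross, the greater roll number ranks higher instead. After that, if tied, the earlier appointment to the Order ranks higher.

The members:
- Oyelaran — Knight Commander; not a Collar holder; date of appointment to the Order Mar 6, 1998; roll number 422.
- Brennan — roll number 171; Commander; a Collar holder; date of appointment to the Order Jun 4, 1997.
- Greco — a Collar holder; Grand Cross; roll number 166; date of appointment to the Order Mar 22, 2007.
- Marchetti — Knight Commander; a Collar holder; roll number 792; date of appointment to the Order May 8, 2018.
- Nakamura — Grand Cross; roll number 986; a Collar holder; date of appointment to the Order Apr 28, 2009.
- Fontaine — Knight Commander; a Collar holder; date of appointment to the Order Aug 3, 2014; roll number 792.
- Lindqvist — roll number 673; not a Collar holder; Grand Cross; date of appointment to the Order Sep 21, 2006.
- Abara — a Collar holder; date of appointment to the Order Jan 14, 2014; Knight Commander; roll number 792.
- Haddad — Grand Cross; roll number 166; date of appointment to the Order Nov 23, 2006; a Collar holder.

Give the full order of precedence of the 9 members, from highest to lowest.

Nakamura, Haddad, Greco, Lindqvist, Abara, Fontaine, Marchetti, Oyelaran, Brennan

By grade within the Order: Nakamura, Haddad, Greco and Lindqvist (Grand Cross); then Abara, Fontaine, Marchetti and Oyelaran (Knight Commander); then Brennan (Commander).
Among Nakamura, Haddad, Greco and Lindqvist, a Collar holder before not a Collar holder: Nakamura, Haddad and Greco (a Collar holder) before Lindqvist (not a Collar holder).
Among Nakamura, Haddad and Greco, by roll number (higher first) (reversed rule for this group): Nakamura (986) before Haddad and Greco (166).
Among Haddad and Greco, by date of appointment to the Order (earlier first): Haddad (Nov 23, 2006) before Greco (Mar 22, 2007).
Among Abara, Fontaine, Marchetti and Oyelaran, a Collar holder before not a Collar holder: Abara, Fontaine and Marchetti (a Collar holder) before Oyelaran (not a Collar holder).
Abara, Fontaine and Marchetti all have roll number 792, so the next rule applies.
Among Abara, Fontaine and Marchetti, by date of appointment to the Order (earlier first): Abara (Jan 14, 2014) before Fontaine (Aug 3, 2014) before Marchetti (May 8, 2018).
Full order: Nakamura, Haddad, Greco, Lindqvist, Abara, Fontaine, Marchetti, Oyelaran, Brennan.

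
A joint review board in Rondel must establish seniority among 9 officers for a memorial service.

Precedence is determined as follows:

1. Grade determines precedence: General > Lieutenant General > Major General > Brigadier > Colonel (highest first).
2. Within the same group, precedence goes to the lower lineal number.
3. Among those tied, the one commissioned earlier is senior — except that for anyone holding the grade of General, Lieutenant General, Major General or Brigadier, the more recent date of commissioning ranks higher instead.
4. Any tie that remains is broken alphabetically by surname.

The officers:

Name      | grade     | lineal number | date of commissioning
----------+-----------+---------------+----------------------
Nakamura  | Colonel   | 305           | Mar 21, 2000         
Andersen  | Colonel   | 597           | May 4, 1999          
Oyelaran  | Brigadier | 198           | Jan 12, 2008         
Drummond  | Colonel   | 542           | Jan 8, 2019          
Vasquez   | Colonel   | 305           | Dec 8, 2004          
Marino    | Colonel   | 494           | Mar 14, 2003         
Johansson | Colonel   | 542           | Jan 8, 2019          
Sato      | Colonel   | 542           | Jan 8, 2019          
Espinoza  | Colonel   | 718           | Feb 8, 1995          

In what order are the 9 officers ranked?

By grade: Oyelaran (Brigadier); then Nakamura, Vasquez, Marino, Drummond, Johansson, Sato, Andersen and Espinoza (Colonel).
Among Nakamura, Vasquez, Marino, Drummond, Johansson, Sato, Andersen and Espinoza, by lineal number (lower first): Nakamura and Vasquez (305) before Marino (494) before Drummond, Johansson and Sato (542) before Andersen (597) before Espinoza (718).
Among Nakamura and Vasquez, by date of commissioning (earlier first): Nakamura (Mar 21, 2000) before Vasquez (Dec 8, 2004).
Drummond, Johansson and Sato all have date of commissioning Jan 8, 2019, so the next rule applies.
Among Drummond, Johansson and Sato, alphabetically by surname: Drummond before Johansson before Sato.
Full order: Oyelaran, Nakamura, Vasquez, Marino, Drummond, Johansson, Sato, Andersen, Espinoza.

Oyelaran, Nakamura, Vasquez, Marino, Drummond, Johansson, Sato, Andersen, Espinoza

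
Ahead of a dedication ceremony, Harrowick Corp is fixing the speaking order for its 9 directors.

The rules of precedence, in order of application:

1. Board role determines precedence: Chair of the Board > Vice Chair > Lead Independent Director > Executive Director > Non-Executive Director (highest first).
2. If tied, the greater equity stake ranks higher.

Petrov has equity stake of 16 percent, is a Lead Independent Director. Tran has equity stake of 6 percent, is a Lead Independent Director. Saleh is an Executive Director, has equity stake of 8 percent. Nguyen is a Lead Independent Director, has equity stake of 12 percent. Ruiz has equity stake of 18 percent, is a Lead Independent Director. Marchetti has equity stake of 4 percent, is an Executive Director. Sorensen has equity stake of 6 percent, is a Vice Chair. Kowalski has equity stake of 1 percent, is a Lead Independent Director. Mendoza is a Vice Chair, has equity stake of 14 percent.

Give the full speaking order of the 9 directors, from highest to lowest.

Mendoza, Sorensen, Ruiz, Petrov, Nguyen, Tran, Kowalski, Saleh, Marchetti

By board role: Mendoza and Sorensen (Vice Chair); then Ruiz, Petrov, Nguyen, Tran and Kowalski (Lead Independent Director); then Saleh and Marchetti (Executive Director).
Among Mendoza and Sorensen, by equity stake (higher first): Mendoza (14 percent) before Sorensen (6 percent).
Among Ruiz, Petrov, Nguyen, Tran and Kowalski, by equity stake (higher first): Ruiz (18 percent) before Petrov (16 percent) before Nguyen (12 percent) before Tran (6 percent) before Kowalski (1 percent).
Among Saleh and Marchetti, by equity stake (higher first): Saleh (8 percent) before Marchetti (4 percent).
Full order: Mendoza, Sorensen, Ruiz, Petrov, Nguyen, Tran, Kowalski, Saleh, Marchetti.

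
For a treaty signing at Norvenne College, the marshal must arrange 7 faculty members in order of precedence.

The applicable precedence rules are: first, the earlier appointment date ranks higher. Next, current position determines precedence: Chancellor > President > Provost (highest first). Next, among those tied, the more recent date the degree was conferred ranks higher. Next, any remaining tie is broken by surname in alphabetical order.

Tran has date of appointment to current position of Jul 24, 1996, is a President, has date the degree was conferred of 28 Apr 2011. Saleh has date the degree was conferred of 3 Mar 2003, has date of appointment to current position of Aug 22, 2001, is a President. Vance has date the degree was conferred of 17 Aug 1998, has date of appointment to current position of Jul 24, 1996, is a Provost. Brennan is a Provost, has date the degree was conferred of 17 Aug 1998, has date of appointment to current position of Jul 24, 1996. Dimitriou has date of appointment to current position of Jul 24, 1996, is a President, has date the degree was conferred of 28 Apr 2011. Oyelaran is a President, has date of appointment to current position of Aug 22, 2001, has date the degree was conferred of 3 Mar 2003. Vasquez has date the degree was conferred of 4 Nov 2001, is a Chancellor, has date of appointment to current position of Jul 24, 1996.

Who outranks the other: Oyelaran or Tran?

Tran

By date of appointment to current position (earlier first): Vasquez, Dimitriou, Tran, Brennan and Vance (each Jul 24, 1996); then Oyelaran and Saleh (both Aug 22, 2001).
Among Vasquez, Dimitriou, Tran, Brennan and Vance, by current position: Vasquez (Chancellor) before Dimitriou and Tran (President) before Brennan and Vance (Provost).
Dimitriou and Tran both have date the degree was conferred 28 Apr 2011, so the next rule applies.
Among Dimitriou and Tran, alphabetically by surname: Dimitriou before Tran.
Brennan and Vance both have date the degree was conferred 17 Aug 1998, so the next rule applies.
Among Brennan and Vance, alphabetically by surname: Brennan before Vance.
Oyelaran and Saleh are each President, so the next rule applies.
Oyelaran and Saleh both have date the degree was conferred 3 Mar 2003, so the next rule applies.
Among Oyelaran and Saleh, alphabetically by surname: Oyelaran before Saleh.
So Tran takes precedence.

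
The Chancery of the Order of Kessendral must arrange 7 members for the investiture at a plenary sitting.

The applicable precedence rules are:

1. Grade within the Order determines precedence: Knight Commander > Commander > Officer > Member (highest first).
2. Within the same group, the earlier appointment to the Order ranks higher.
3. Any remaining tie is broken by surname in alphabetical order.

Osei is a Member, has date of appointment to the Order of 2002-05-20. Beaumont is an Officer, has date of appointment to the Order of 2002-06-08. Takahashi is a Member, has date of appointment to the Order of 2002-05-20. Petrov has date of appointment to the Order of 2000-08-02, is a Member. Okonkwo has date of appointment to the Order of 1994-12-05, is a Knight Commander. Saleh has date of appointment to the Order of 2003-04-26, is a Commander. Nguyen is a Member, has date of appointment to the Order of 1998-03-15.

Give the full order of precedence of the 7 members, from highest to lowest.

Okonkwo, Saleh, Beaumont, Nguyen, Petrov, Osei, Takahashi

By grade within the Order: Okonkwo (Knight Commander); then Saleh (Commander); then Beaumont (Officer); then Nguyen, Petrov, Osei and Takahashi (Member).
Among Nguyen, Petrov, Osei and Takahashi, by date of appointment to the Order (earlier first): Nguyen (1998-03-15) before Petrov (2000-08-02) before Osei and Takahashi (2002-05-20).
Among Osei and Takahashi, alphabetically by surname: Osei before Takahashi.
Full order: Okonkwo, Saleh, Beaumont, Nguyen, Petrov, Osei, Takahashi.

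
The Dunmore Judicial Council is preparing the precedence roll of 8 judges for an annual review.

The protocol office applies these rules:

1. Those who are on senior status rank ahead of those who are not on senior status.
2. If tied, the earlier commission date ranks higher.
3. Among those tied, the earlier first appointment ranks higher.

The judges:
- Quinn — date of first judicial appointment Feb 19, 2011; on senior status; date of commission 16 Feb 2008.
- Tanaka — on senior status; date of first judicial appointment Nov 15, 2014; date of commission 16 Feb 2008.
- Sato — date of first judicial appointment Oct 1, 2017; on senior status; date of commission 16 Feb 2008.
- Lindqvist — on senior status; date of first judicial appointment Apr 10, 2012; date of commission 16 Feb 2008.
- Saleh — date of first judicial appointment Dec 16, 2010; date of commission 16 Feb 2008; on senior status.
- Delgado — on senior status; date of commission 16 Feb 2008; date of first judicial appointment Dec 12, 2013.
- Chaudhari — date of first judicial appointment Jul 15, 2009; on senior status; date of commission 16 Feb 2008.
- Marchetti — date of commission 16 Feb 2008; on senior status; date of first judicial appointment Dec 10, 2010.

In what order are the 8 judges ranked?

Chaudhari, Marchetti, Saleh, Quinn, Lindqvist, Delgado, Tanaka, Sato

By the first rule: Chaudhari, Marchetti, Saleh, Quinn, Lindqvist, Delgado, Tanaka and Sato (each on senior status).
Chaudhari, Marchetti, Saleh, Quinn, Lindqvist, Delgado, Tanaka and Sato all have date of commission 16 Feb 2008, so the next rule applies.
Among Chaudhari, Marchetti, Saleh, Quinn, Lindqvist, Delgado, Tanaka and Sato, by date of first judicial appointment (earlier first): Chaudhari (Jul 15, 2009) before Marchetti (Dec 10, 2010) before Saleh (Dec 16, 2010) before Quinn (Feb 19, 2011) before Lindqvist (Apr 10, 2012) before Delgado (Dec 12, 2013) before Tanaka (Nov 15, 2014) before Sato (Oct 1, 2017).
Full order: Chaudhari, Marchetti, Saleh, Quinn, Lindqvist, Delgado, Tanaka, Sato.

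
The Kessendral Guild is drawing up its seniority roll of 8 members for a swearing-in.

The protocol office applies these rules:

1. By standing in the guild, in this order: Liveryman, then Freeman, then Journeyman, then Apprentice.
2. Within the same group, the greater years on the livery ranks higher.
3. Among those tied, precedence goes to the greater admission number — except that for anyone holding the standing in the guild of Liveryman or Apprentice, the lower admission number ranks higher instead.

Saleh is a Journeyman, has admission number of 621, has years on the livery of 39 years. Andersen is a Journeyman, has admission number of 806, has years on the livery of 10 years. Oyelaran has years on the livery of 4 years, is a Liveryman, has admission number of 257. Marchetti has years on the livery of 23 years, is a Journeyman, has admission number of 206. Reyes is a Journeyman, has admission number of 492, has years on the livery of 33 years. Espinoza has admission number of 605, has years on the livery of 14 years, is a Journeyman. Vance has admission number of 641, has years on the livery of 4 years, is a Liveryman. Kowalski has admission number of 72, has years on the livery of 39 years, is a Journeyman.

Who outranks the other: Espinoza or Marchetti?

Marchetti

By standing in the guild: Oyelaran and Vance (Liveryman); then Saleh, Kowalski, Reyes, Marchetti, Espinoza and Andersen (Journeyman).
Oyelaran and Vance both have years on the livery 4 years, so the next rule applies.
Among Oyelaran and Vance, by admission number (lower first) (reversed rule for this group): Oyelaran (257) before Vance (641).
Among Saleh, Kowalski, Reyes, Marchetti, Espinoza and Andersen, by years on the livery (higher first): Saleh and Kowalski (39 years) before Reyes (33 years) before Marchetti (23 years) before Espinoza (14 years) before Andersen (10 years).
Among Saleh and Kowalski, by admission number (higher first): Saleh (621) before Kowalski (72).
So Marchetti takes precedence.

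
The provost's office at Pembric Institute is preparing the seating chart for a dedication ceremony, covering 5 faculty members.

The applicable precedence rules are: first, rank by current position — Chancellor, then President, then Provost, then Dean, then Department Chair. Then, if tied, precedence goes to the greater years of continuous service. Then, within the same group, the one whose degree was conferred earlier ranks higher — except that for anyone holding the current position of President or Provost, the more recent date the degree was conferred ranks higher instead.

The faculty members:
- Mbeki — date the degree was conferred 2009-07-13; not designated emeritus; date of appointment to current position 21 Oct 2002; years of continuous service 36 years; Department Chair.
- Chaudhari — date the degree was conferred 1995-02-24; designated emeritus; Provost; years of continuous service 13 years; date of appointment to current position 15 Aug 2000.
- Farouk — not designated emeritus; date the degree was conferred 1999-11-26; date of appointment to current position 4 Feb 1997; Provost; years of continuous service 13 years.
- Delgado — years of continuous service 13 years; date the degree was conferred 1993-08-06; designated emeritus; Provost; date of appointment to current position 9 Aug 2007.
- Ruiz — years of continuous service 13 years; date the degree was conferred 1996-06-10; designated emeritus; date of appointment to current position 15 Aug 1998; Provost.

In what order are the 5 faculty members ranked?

By current position: Farouk, Ruiz, Chaudhari and Delgado (Provost); then Mbeki (Department Chair).
Farouk, Ruiz, Chaudhari and Delgado all have years of continuous service 13 years, so the next rule applies.
Among Farouk, Ruiz, Chaudhari and Delgado, by date the degree was conferred (later first) (reversed rule for this group): Farouk (1999-11-26) before Ruiz (1996-06-10) before Chaudhari (1995-02-24) before Delgado (1993-08-06).
Full order: Farouk, Ruiz, Chaudhari, Delgado, Mbeki.

Farouk, Ruiz, Chaudhari, Delgado, Mbeki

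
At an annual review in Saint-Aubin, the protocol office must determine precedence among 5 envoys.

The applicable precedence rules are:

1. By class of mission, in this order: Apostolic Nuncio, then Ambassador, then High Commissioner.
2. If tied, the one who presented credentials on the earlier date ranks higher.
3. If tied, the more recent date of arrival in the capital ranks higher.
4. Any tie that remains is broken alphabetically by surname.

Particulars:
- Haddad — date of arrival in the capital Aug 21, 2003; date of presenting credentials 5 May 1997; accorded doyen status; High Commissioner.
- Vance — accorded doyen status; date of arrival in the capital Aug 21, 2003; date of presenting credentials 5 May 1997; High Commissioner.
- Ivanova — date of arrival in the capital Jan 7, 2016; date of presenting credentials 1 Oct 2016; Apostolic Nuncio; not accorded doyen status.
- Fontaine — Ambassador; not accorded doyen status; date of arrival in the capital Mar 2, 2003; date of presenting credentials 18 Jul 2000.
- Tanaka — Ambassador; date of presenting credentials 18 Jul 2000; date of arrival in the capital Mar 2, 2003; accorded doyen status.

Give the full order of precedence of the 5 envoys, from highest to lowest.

Ivanova, Fontaine, Tanaka, Haddad, Vance

By class of mission: Ivanova (Apostolic Nuncio); then Fontaine and Tanaka (Ambassador); then Haddad and Vance (High Commissioner).
Fontaine and Tanaka both have date of presenting credentials 18 Jul 2000, so the next rule applies.
Fontaine and Tanaka both have date of arrival in the capital Mar 2, 2003, so the next rule applies.
Among Fontaine and Tanaka, alphabetically by surname: Fontaine before Tanaka.
Haddad and Vance both have date of presenting credentials 5 May 1997, so the next rule applies.
Haddad and Vance both have date of arrival in the capital Aug 21, 2003, so the next rule applies.
Among Haddad and Vance, alphabetically by surname: Haddad before Vance.
Full order: Ivanova, Fontaine, Tanaka, Haddad, Vance.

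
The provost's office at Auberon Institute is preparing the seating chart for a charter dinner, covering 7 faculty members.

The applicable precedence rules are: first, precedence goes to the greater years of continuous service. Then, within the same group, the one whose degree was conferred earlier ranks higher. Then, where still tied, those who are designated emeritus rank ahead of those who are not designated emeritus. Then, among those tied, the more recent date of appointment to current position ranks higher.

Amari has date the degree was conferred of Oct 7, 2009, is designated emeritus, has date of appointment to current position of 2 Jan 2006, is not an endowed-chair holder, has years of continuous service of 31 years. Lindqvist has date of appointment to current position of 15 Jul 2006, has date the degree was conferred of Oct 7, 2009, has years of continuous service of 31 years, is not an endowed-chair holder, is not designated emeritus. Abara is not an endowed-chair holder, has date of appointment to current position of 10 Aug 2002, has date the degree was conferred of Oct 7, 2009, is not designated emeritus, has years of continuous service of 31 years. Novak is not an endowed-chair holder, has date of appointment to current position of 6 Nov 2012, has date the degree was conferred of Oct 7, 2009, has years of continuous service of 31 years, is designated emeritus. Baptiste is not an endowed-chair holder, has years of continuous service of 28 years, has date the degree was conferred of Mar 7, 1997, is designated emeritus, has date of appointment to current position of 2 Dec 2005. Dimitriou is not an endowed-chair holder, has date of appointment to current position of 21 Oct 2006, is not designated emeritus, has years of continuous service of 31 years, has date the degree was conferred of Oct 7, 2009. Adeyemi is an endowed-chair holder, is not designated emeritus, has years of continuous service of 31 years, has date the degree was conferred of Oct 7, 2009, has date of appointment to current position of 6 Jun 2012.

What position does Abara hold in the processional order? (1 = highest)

6

By years of continuous service (higher first): Novak, Amari, Adeyemi, Dimitriou, Lindqvist and Abara (each 31 years); then Baptiste (28 years).
Novak, Amari, Adeyemi, Dimitriou, Lindqvist and Abara all have date the degree was conferred Oct 7, 2009, so the next rule applies.
Among Novak, Amari, Adeyemi, Dimitriou, Lindqvist and Abara, designated emeritus before not designated emeritus: Novak and Amari (designated emeritus) before Adeyemi, Dimitriou, Lindqvist and Abara (not designated emeritus).
Among Novak and Amari, by date of appointment to current position (later first): Novak (6 Nov 2012) before Amari (2 Jan 2006).
Among Adeyemi, Dimitriou, Lindqvist and Abara, by date of appointment to current position (later first): Adeyemi (6 Jun 2012) before Dimitriou (21 Oct 2006) before Lindqvist (15 Jul 2006) before Abara (10 Aug 2002).
Order: Novak, Amari, Adeyemi, Dimitriou, Lindqvist, Abara, Baptiste. So position 6.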